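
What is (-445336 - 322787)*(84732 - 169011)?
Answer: 64736638317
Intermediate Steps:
(-445336 - 322787)*(84732 - 169011) = -768123*(-84279) = 64736638317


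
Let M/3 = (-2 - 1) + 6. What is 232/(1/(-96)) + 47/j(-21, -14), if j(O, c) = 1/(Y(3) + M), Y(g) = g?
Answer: -21708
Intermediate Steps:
M = 9 (M = 3*((-2 - 1) + 6) = 3*(-3 + 6) = 3*3 = 9)
j(O, c) = 1/12 (j(O, c) = 1/(3 + 9) = 1/12)
232/(1/(-96)) + 47/j(-21, -14) = 232/(1/(-96)) + 47/(1/12) = 232/(-1/96) + 47*12 = 232*(-96) + 564 = -22272 + 564 = -21708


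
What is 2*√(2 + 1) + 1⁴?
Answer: 1 + 2*√3 ≈ 4.4641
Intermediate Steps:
2*√(2 + 1) + 1⁴ = 2*√3 + 1 = 1 + 2*√3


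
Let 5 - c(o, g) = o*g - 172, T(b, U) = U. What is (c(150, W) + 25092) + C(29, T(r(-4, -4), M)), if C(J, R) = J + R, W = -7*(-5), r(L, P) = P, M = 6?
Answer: 20054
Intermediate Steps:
W = 35
c(o, g) = 177 - g*o (c(o, g) = 5 - (o*g - 172) = 5 - (g*o - 172) = 5 - (-172 + g*o) = 5 + (172 - g*o) = 177 - g*o)
(c(150, W) + 25092) + C(29, T(r(-4, -4), M)) = ((177 - 1*35*150) + 25092) + (29 + 6) = ((177 - 5250) + 25092) + 35 = (-5073 + 25092) + 35 = 20019 + 35 = 20054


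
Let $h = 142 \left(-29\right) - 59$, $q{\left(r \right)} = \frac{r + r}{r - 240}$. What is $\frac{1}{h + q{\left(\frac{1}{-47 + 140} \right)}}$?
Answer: $- \frac{22319}{93226465} \approx -0.00023941$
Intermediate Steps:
$q{\left(r \right)} = \frac{2 r}{-240 + r}$
$h = -4177$ ($h = -4118 - 59 = -4177$)
$\frac{1}{h + q{\left(\frac{1}{-47 + 140} \right)}} = \frac{1}{-4177 + \frac{2}{\left(-47 + 140\right) \left(-240 + \frac{1}{-47 + 140}\right)}} = \frac{1}{-4177 + \frac{2}{93 \left(-240 + \frac{1}{93}\right)}} = \frac{1}{-4177 + 2 \cdot \frac{1}{93} \frac{1}{-240 + \frac{1}{93}}} = \frac{1}{-4177 + 2 \cdot \frac{1}{93} \frac{1}{- \frac{22319}{93}}} = \frac{1}{-4177 + 2 \cdot \frac{1}{93} \left(- \frac{93}{22319}\right)} = \frac{1}{-4177 - \frac{2}{22319}} = \frac{1}{- \frac{93226465}{22319}} = - \frac{22319}{93226465}$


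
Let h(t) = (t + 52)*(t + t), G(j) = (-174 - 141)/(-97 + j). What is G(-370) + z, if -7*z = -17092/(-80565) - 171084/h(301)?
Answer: 21245714027243/27983532257205 ≈ 0.75922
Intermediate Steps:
G(j) = -315/(-97 + j)
h(t) = 2*t*(52 + t) (h(t) = (52 + t)*(2*t) = 2*t*(52 + t))
z = 5075614954/59921910615 (z = -(-17092/(-80565) - 171084*1/(602*(52 + 301)))/7 = -(-17092*(-1/80565) - 171084/(2*301*353))/7 = -(17092/80565 - 171084/212506)/7 = -(17092/80565 - 171084*1/212506)/7 = -(17092/80565 - 85542/106253)/7 = -1/7*(-5075614954/8560272945) = 5075614954/59921910615 ≈ 0.084704)
G(-370) + z = -315/(-97 - 370) + 5075614954/59921910615 = -315/(-467) + 5075614954/59921910615 = -315*(-1/467) + 5075614954/59921910615 = 315/467 + 5075614954/59921910615 = 21245714027243/27983532257205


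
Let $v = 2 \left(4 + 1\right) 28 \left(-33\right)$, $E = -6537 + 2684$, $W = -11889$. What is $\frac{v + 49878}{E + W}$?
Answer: $- \frac{20319}{7871} \approx -2.5815$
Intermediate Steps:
$E = -3853$
$v = -9240$ ($v = 2 \cdot 5 \cdot 28 \left(-33\right) = 10 \cdot 28 \left(-33\right) = 280 \left(-33\right) = -9240$)
$\frac{v + 49878}{E + W} = \frac{-9240 + 49878}{-3853 - 11889} = \frac{40638}{-15742} = 40638 \left(- \frac{1}{15742}\right) = - \frac{20319}{7871}$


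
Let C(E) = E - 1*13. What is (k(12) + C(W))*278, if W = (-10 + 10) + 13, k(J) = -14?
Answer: -3892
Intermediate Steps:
W = 13 (W = 0 + 13 = 13)
C(E) = -13 + E (C(E) = E - 13 = -13 + E)
(k(12) + C(W))*278 = (-14 + (-13 + 13))*278 = (-14 + 0)*278 = -14*278 = -3892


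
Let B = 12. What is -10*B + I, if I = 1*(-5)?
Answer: -125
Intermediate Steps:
I = -5
-10*B + I = -10*12 - 5 = -120 - 5 = -125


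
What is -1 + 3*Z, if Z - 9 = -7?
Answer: 5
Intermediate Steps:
Z = 2 (Z = 9 - 7 = 2)
-1 + 3*Z = -1 + 3*2 = -1 + 6 = 5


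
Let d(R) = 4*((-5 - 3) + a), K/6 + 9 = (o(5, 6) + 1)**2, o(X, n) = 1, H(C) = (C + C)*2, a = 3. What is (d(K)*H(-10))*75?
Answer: 60000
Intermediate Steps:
H(C) = 4*C (H(C) = (2*C)*2 = 4*C)
K = -30 (K = -54 + 6*(1 + 1)**2 = -54 + 6*2**2 = -54 + 6*4 = -54 + 24 = -30)
d(R) = -20 (d(R) = 4*((-5 - 3) + 3) = 4*(-8 + 3) = 4*(-5) = -20)
(d(K)*H(-10))*75 = -80*(-10)*75 = -20*(-40)*75 = 800*75 = 60000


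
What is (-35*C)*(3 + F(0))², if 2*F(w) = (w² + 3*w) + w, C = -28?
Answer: 8820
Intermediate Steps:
F(w) = w²/2 + 2*w (F(w) = ((w² + 3*w) + w)/2 = (w² + 4*w)/2 = w²/2 + 2*w)
(-35*C)*(3 + F(0))² = (-35*(-28))*(3 + (½)*0*(4 + 0))² = 980*(3 + (½)*0*4)² = 980*(3 + 0)² = 980*3² = 980*9 = 8820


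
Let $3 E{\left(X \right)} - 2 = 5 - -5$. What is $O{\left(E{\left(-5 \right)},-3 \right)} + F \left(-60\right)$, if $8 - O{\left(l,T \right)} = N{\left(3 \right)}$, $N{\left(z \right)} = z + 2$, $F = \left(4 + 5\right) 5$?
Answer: $-2697$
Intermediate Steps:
$F = 45$ ($F = 9 \cdot 5 = 45$)
$N{\left(z \right)} = 2 + z$
$E{\left(X \right)} = 4$ ($E{\left(X \right)} = \frac{2}{3} + \frac{5 - -5}{3} = \frac{2}{3} + \frac{5 + 5}{3} = \frac{2}{3} + \frac{1}{3} \cdot 10 = \frac{2}{3} + \frac{10}{3} = 4$)
$O{\left(l,T \right)} = 3$ ($O{\left(l,T \right)} = 8 - \left(2 + 3\right) = 8 - 5 = 3$)
$O{\left(E{\left(-5 \right)},-3 \right)} + F \left(-60\right) = 3 + 45 \left(-60\right) = 3 - 2700 = -2697$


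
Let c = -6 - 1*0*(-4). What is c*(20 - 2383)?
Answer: 14178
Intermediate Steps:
c = -6 (c = -6 - 0*(-4) = -6 - 1*0 = -6 + 0 = -6)
c*(20 - 2383) = -6*(20 - 2383) = -6*(-2363) = 14178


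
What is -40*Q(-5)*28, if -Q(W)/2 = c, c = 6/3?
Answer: 4480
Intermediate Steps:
c = 2 (c = 6*(1/3) = 2)
Q(W) = -4 (Q(W) = -2*2 = -4)
-40*Q(-5)*28 = -40*(-4)*28 = 160*28 = 4480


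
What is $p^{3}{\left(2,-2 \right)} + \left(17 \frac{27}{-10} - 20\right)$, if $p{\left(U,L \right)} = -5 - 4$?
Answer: $- \frac{7949}{10} \approx -794.9$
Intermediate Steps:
$p{\left(U,L \right)} = -9$
$p^{3}{\left(2,-2 \right)} + \left(17 \frac{27}{-10} - 20\right) = \left(-9\right)^{3} + \left(17 \frac{27}{-10} - 20\right) = -729 + \left(17 \cdot 27 \left(- \frac{1}{10}\right) - 20\right) = -729 + \left(17 \left(- \frac{27}{10}\right) - 20\right) = -729 - \frac{659}{10} = - \frac{7949}{10}$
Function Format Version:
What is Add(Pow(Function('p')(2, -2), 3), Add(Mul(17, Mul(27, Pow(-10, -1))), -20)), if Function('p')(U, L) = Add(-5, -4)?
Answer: Rational(-7949, 10) ≈ -794.90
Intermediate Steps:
Function('p')(U, L) = -9
Add(Pow(Function('p')(2, -2), 3), Add(Mul(17, Mul(27, Pow(-10, -1))), -20)) = Add(Pow(-9, 3), Add(Mul(17, Mul(27, Pow(-10, -1))), -20)) = Add(-729, Add(Mul(17, Mul(27, Rational(-1, 10))), -20)) = Add(-729, Add(Mul(17, Rational(-27, 10)), -20)) = Add(-729, Add(Rational(-459, 10), -20)) = Add(-729, Rational(-659, 10)) = Rational(-7949, 10)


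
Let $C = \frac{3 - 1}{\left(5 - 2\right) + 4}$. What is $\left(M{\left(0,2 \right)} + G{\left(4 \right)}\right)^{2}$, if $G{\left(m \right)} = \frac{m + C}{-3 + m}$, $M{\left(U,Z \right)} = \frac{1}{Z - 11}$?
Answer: $\frac{69169}{3969} \approx 17.427$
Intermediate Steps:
$M{\left(U,Z \right)} = \frac{1}{-11 + Z}$
$C = \frac{2}{7}$ ($C = \frac{2}{3 + 4} = \frac{2}{7} \approx 0.28571$)
$G{\left(m \right)} = \frac{\frac{2}{7} + m}{-3 + m}$ ($G{\left(m \right)} = \frac{m + \frac{2}{7}}{-3 + m} = \frac{\frac{2}{7} + m}{-3 + m}$)
$\left(M{\left(0,2 \right)} + G{\left(4 \right)}\right)^{2} = \left(\frac{1}{-11 + 2} + \frac{\frac{2}{7} + 4}{-3 + 4}\right)^{2} = \left(\frac{1}{-9} + 1^{-1} \cdot \frac{30}{7}\right)^{2} = \left(- \frac{1}{9} + 1 \cdot \frac{30}{7}\right)^{2} = \left(- \frac{1}{9} + \frac{30}{7}\right)^{2} = \left(\frac{263}{63}\right)^{2} = \frac{69169}{3969}$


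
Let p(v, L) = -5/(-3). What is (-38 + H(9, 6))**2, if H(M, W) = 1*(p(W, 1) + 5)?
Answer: 8836/9 ≈ 981.78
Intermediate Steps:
p(v, L) = 5/3 (p(v, L) = -5*(-1/3) = 5/3)
H(M, W) = 20/3 (H(M, W) = 1*(5/3 + 5) = 1*(20/3) = 20/3)
(-38 + H(9, 6))**2 = (-38 + 20/3)**2 = (-94/3)**2 = 8836/9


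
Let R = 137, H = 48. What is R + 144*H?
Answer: 7049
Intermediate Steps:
R + 144*H = 137 + 144*48 = 137 + 6912 = 7049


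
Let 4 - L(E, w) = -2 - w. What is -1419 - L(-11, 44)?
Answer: -1469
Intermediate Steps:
L(E, w) = 6 + w (L(E, w) = 4 - (-2 - w) = 4 + (2 + w) = 6 + w)
-1419 - L(-11, 44) = -1419 - (6 + 44) = -1419 - 1*50 = -1419 - 50 = -1469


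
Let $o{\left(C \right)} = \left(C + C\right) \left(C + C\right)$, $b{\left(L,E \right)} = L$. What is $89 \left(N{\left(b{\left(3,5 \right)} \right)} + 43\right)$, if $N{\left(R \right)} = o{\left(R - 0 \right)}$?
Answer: $7031$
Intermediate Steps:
$o{\left(C \right)} = 4 C^{2}$ ($o{\left(C \right)} = 2 C 2 C = 4 C^{2}$)
$N{\left(R \right)} = 4 R^{2}$ ($N{\left(R \right)} = 4 \left(R - 0\right)^{2} = 4 \left(R + 0\right)^{2} = 4 R^{2}$)
$89 \left(N{\left(b{\left(3,5 \right)} \right)} + 43\right) = 89 \left(4 \cdot 3^{2} + 43\right) = 89 \left(4 \cdot 9 + 43\right) = 89 \left(36 + 43\right) = 89 \cdot 79 = 7031$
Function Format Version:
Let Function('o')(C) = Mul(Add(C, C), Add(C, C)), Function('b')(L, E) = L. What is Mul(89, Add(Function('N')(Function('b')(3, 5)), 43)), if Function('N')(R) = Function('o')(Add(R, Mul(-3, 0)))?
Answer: 7031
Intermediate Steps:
Function('o')(C) = Mul(4, Pow(C, 2)) (Function('o')(C) = Mul(Mul(2, C), Mul(2, C)) = Mul(4, Pow(C, 2)))
Function('N')(R) = Mul(4, Pow(R, 2)) (Function('N')(R) = Mul(4, Pow(Add(R, Mul(-3, 0)), 2)) = Mul(4, Pow(Add(R, 0), 2)) = Mul(4, Pow(R, 2)))
Mul(89, Add(Function('N')(Function('b')(3, 5)), 43)) = Mul(89, Add(Mul(4, Pow(3, 2)), 43)) = Mul(89, Add(Mul(4, 9), 43)) = Mul(89, Add(36, 43)) = Mul(89, 79) = 7031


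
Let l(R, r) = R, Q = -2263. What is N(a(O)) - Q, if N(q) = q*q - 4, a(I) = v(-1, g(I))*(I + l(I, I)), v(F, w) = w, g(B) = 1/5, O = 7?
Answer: 56671/25 ≈ 2266.8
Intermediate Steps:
g(B) = 1/5
a(I) = 2*I/5 (a(I) = (I + I)/5 = (2*I)/5 = 2*I/5)
N(q) = -4 + q**2 (N(q) = q**2 - 4 = -4 + q**2)
N(a(O)) - Q = (-4 + ((2/5)*7)**2) - 1*(-2263) = (-4 + (14/5)**2) + 2263 = (-4 + 196/25) + 2263 = 96/25 + 2263 = 56671/25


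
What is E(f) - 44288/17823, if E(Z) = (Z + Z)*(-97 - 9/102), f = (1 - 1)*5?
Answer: -44288/17823 ≈ -2.4849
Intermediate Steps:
f = 0 (f = 0*5 = 0)
E(Z) = -3301*Z/17 (E(Z) = (2*Z)*(-97 - 9*1/102) = (2*Z)*(-97 - 3/34) = (2*Z)*(-3301/34) = -3301*Z/17)
E(f) - 44288/17823 = -3301/17*0 - 44288/17823 = 0 - 44288*1/17823 = 0 - 44288/17823 = -44288/17823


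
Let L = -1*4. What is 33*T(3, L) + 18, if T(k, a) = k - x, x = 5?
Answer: -48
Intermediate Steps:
L = -4
T(k, a) = -5 + k (T(k, a) = k - 1*5 = k - 5 = -5 + k)
33*T(3, L) + 18 = 33*(-5 + 3) + 18 = 33*(-2) + 18 = -66 + 18 = -48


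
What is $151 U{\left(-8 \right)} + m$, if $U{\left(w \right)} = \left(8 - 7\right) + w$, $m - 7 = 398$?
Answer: $-652$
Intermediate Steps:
$m = 405$ ($m = 7 + 398 = 405$)
$U{\left(w \right)} = 1 + w$
$151 U{\left(-8 \right)} + m = 151 \left(1 - 8\right) + 405 = 151 \left(-7\right) + 405 = -1057 + 405 = -652$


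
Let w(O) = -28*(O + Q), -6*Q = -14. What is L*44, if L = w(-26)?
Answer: 87472/3 ≈ 29157.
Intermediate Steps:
Q = 7/3 (Q = -⅙*(-14) = 7/3 ≈ 2.3333)
w(O) = -196/3 - 28*O (w(O) = -28*(O + 7/3) = -28*(7/3 + O) = -196/3 - 28*O)
L = 1988/3 (L = -196/3 - 28*(-26) = -196/3 + 728 = 1988/3 ≈ 662.67)
L*44 = (1988/3)*44 = 87472/3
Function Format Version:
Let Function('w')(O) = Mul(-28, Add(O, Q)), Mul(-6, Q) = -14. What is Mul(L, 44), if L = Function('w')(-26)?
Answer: Rational(87472, 3) ≈ 29157.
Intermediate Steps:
Q = Rational(7, 3) (Q = Mul(Rational(-1, 6), -14) = Rational(7, 3) ≈ 2.3333)
Function('w')(O) = Add(Rational(-196, 3), Mul(-28, O)) (Function('w')(O) = Mul(-28, Add(O, Rational(7, 3))) = Mul(-28, Add(Rational(7, 3), O)) = Add(Rational(-196, 3), Mul(-28, O)))
L = Rational(1988, 3) (L = Add(Rational(-196, 3), Mul(-28, -26)) = Add(Rational(-196, 3), 728) = Rational(1988, 3) ≈ 662.67)
Mul(L, 44) = Mul(Rational(1988, 3), 44) = Rational(87472, 3)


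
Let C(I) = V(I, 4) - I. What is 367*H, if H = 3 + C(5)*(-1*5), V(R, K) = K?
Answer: 2936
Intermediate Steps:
C(I) = 4 - I
H = 8 (H = 3 + (4 - 1*5)*(-1*5) = 3 + (4 - 5)*(-5) = 3 - 1*(-5) = 3 + 5 = 8)
367*H = 367*8 = 2936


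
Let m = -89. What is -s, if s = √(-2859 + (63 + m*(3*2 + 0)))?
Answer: -3*I*√370 ≈ -57.706*I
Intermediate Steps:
s = 3*I*√370 (s = √(-2859 + (63 - 89*(3*2 + 0))) = √(-2859 + (63 - 89*(6 + 0))) = √(-2859 + (63 - 89*6)) = √(-2859 + (63 - 534)) = √(-2859 - 471) = √(-3330) = 3*I*√370 ≈ 57.706*I)
-s = -3*I*√370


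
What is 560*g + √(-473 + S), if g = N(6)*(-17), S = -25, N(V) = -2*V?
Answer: 114240 + I*√498 ≈ 1.1424e+5 + 22.316*I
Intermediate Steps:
g = 204 (g = -2*6*(-17) = -12*(-17) = 204)
560*g + √(-473 + S) = 560*204 + √(-473 - 25) = 114240 + √(-498) = 114240 + I*√498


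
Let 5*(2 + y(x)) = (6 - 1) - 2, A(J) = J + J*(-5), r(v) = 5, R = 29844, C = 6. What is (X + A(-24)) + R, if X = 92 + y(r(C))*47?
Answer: 149831/5 ≈ 29966.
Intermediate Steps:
A(J) = -4*J (A(J) = J - 5*J = -4*J)
y(x) = -7/5 (y(x) = -2 + ((6 - 1) - 2)/5 = -2 + (5 - 2)/5 = -2 + (⅕)*3 = -2 + ⅗ = -7/5)
X = 131/5 (X = 92 - 7/5*47 = 92 - 329/5 = 131/5 ≈ 26.200)
(X + A(-24)) + R = (131/5 - 4*(-24)) + 29844 = (131/5 + 96) + 29844 = 611/5 + 29844 = 149831/5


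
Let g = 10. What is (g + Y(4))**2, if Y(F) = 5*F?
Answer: 900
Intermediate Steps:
(g + Y(4))**2 = (10 + 5*4)**2 = (10 + 20)**2 = 30**2 = 900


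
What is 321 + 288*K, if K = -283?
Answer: -81183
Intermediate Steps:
321 + 288*K = 321 + 288*(-283) = 321 - 81504 = -81183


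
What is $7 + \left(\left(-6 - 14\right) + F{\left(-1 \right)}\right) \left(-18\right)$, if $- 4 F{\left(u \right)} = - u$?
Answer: $\frac{743}{2} \approx 371.5$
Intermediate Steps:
$F{\left(u \right)} = \frac{u}{4}$ ($F{\left(u \right)} = - \frac{\left(-1\right) u}{4} = \frac{u}{4}$)
$7 + \left(\left(-6 - 14\right) + F{\left(-1 \right)}\right) \left(-18\right) = 7 + \left(\left(-6 - 14\right) + \frac{1}{4} \left(-1\right)\right) \left(-18\right) = 7 + \left(-20 - \frac{1}{4}\right) \left(-18\right) = 7 - - \frac{729}{2} = 7 + \frac{729}{2} = \frac{743}{2}$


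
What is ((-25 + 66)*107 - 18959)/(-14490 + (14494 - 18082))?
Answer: 7286/9039 ≈ 0.80606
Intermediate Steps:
((-25 + 66)*107 - 18959)/(-14490 + (14494 - 18082)) = (41*107 - 18959)/(-14490 - 3588) = (4387 - 18959)/(-18078) = -14572*(-1/18078) = 7286/9039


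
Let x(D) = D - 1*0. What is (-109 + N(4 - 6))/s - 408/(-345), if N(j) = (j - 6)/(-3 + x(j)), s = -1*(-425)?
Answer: 45449/48875 ≈ 0.92990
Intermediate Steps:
x(D) = D (x(D) = D + 0 = D)
s = 425
N(j) = (-6 + j)/(-3 + j) (N(j) = (j - 6)/(-3 + j) = (-6 + j)/(-3 + j))
(-109 + N(4 - 6))/s - 408/(-345) = (-109 + (-6 + (4 - 6))/(-3 + (4 - 6)))/425 - 408/(-345) = (-109 + (-6 - 2)/(-3 - 2))*(1/425) - 408*(-1/345) = (-109 - 8/(-5))*(1/425) + 136/115 = (-109 - 1/5*(-8))*(1/425) + 136/115 = (-109 + 8/5)*(1/425) + 136/115 = -537/5*1/425 + 136/115 = -537/2125 + 136/115 = 45449/48875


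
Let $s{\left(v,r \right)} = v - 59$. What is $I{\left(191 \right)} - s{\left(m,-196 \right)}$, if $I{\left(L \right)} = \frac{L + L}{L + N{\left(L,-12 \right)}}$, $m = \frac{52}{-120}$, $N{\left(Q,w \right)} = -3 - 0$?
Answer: $\frac{43333}{705} \approx 61.465$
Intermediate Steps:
$N{\left(Q,w \right)} = -3$ ($N{\left(Q,w \right)} = -3 + 0 = -3$)
$m = - \frac{13}{30}$ ($m = 52 \left(- \frac{1}{120}\right) = - \frac{13}{30} \approx -0.43333$)
$s{\left(v,r \right)} = -59 + v$
$I{\left(L \right)} = \frac{2 L}{-3 + L}$ ($I{\left(L \right)} = \frac{L + L}{L - 3} = \frac{2 L}{-3 + L}$)
$I{\left(191 \right)} - s{\left(m,-196 \right)} = 2 \cdot 191 \frac{1}{-3 + 191} - \left(-59 - \frac{13}{30}\right) = 2 \cdot 191 \cdot \frac{1}{188} - - \frac{1783}{30} = 2 \cdot 191 \cdot \frac{1}{188} + \frac{1783}{30} = \frac{191}{94} + \frac{1783}{30} = \frac{43333}{705}$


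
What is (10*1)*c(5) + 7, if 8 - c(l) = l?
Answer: 37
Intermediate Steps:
c(l) = 8 - l
(10*1)*c(5) + 7 = (10*1)*(8 - 1*5) + 7 = 10*(8 - 5) + 7 = 10*3 + 7 = 30 + 7 = 37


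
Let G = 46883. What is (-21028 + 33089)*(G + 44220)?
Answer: 1098793283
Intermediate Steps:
(-21028 + 33089)*(G + 44220) = (-21028 + 33089)*(46883 + 44220) = 12061*91103 = 1098793283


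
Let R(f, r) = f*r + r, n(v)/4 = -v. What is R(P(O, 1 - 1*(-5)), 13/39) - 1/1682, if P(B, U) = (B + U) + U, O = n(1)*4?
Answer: -1683/1682 ≈ -1.0006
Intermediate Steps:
n(v) = -4*v (n(v) = 4*(-v) = -4*v)
O = -16 (O = -4*1*4 = -4*4 = -16)
P(B, U) = B + 2*U
R(f, r) = r + f*r
R(P(O, 1 - 1*(-5)), 13/39) - 1/1682 = (13/39)*(1 + (-16 + 2*(1 - 1*(-5)))) - 1/1682 = (13*(1/39))*(1 + (-16 + 2*(1 + 5))) - 1*1/1682 = (1 + (-16 + 2*6))/3 - 1/1682 = (1 + (-16 + 12))/3 - 1/1682 = (1 - 4)/3 - 1/1682 = (⅓)*(-3) - 1/1682 = -1 - 1/1682 = -1683/1682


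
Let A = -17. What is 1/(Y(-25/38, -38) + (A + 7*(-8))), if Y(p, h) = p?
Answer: -38/2799 ≈ -0.013576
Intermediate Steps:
1/(Y(-25/38, -38) + (A + 7*(-8))) = 1/(-25/38 + (-17 + 7*(-8))) = 1/(-25*1/38 + (-17 - 56)) = 1/(-25/38 - 73) = 1/(-2799/38) = -38/2799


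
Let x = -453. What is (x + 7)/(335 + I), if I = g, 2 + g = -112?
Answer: -446/221 ≈ -2.0181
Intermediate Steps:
g = -114 (g = -2 - 112 = -114)
I = -114
(x + 7)/(335 + I) = (-453 + 7)/(335 - 114) = -446/221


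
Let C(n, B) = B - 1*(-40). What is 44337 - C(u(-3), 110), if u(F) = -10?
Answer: 44187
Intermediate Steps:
C(n, B) = 40 + B (C(n, B) = B + 40 = 40 + B)
44337 - C(u(-3), 110) = 44337 - (40 + 110) = 44337 - 1*150 = 44337 - 150 = 44187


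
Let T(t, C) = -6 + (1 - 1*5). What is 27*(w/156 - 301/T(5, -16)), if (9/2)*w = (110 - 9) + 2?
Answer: 53083/65 ≈ 816.66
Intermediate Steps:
T(t, C) = -10 (T(t, C) = -6 + (1 - 5) = -6 - 4 = -10)
w = 206/9 (w = 2*((110 - 9) + 2)/9 = 2*(101 + 2)/9 = (2/9)*103 = 206/9 ≈ 22.889)
27*(w/156 - 301/T(5, -16)) = 27*((206/9)/156 - 301/(-10)) = 27*((206/9)*(1/156) - 301*(-1/10)) = 27*(103/702 + 301/10) = 27*(53083/1755) = 53083/65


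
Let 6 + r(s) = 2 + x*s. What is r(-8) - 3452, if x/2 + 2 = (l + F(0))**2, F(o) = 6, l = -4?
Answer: -3488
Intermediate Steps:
x = 4 (x = -4 + 2*(-4 + 6)**2 = -4 + 2*2**2 = -4 + 2*4 = -4 + 8 = 4)
r(s) = -4 + 4*s (r(s) = -6 + (2 + 4*s) = -4 + 4*s)
r(-8) - 3452 = (-4 + 4*(-8)) - 3452 = (-4 - 32) - 3452 = -36 - 3452 = -3488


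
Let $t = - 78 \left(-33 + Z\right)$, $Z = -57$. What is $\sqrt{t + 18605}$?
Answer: $25 \sqrt{41} \approx 160.08$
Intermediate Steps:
$t = 7020$ ($t = - 78 \left(-33 - 57\right) = \left(-78\right) \left(-90\right) = 7020$)
$\sqrt{t + 18605} = \sqrt{7020 + 18605} = \sqrt{25625} = 25 \sqrt{41}$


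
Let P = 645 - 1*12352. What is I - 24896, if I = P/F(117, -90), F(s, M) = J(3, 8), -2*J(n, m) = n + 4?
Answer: -150858/7 ≈ -21551.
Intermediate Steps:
P = -11707 (P = 645 - 12352 = -11707)
J(n, m) = -2 - n/2 (J(n, m) = -(n + 4)/2 = -(4 + n)/2 = -2 - n/2)
F(s, M) = -7/2 (F(s, M) = -2 - ½*3 = -2 - 3/2 = -7/2)
I = 23414/7 (I = -11707/(-7/2) = -11707*(-2/7) = 23414/7 ≈ 3344.9)
I - 24896 = 23414/7 - 24896 = -150858/7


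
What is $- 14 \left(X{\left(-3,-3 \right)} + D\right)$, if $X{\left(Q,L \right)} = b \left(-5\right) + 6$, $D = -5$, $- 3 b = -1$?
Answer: $\frac{28}{3} \approx 9.3333$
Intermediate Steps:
$b = \frac{1}{3}$ ($b = \left(- \frac{1}{3}\right) \left(-1\right) = \frac{1}{3} \approx 0.33333$)
$X{\left(Q,L \right)} = \frac{13}{3}$ ($X{\left(Q,L \right)} = \frac{1}{3} \left(-5\right) + 6 = - \frac{5}{3} + 6 = \frac{13}{3}$)
$- 14 \left(X{\left(-3,-3 \right)} + D\right) = - 14 \left(\frac{13}{3} - 5\right) = \left(-14\right) \left(- \frac{2}{3}\right) = \frac{28}{3}$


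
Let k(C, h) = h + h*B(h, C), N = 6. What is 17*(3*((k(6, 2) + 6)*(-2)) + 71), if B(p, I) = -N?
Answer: 1615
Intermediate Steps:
B(p, I) = -6 (B(p, I) = -1*6 = -6)
k(C, h) = -5*h (k(C, h) = h + h*(-6) = h - 6*h = -5*h)
17*(3*((k(6, 2) + 6)*(-2)) + 71) = 17*(3*((-5*2 + 6)*(-2)) + 71) = 17*(3*((-10 + 6)*(-2)) + 71) = 17*(3*(-4*(-2)) + 71) = 17*(3*8 + 71) = 17*(24 + 71) = 17*95 = 1615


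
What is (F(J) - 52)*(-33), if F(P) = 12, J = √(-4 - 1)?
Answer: 1320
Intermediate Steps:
J = I*√5 (J = √(-5) = I*√5 ≈ 2.2361*I)
(F(J) - 52)*(-33) = (12 - 52)*(-33) = -40*(-33) = 1320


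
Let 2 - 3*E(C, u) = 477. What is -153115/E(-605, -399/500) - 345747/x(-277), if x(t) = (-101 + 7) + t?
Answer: 66929364/35245 ≈ 1899.0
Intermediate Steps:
x(t) = -94 + t
E(C, u) = -475/3 (E(C, u) = ⅔ - ⅓*477 = ⅔ - 159 = -475/3)
-153115/E(-605, -399/500) - 345747/x(-277) = -153115/(-475/3) - 345747/(-94 - 277) = -153115*(-3/475) - 345747/(-371) = 91869/95 - 345747*(-1/371) = 91869/95 + 345747/371 = 66929364/35245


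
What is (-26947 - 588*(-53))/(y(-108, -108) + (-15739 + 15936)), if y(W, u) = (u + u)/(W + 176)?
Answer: 71689/3295 ≈ 21.757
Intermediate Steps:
y(W, u) = 2*u/(176 + W) (y(W, u) = (2*u)/(176 + W) = 2*u/(176 + W))
(-26947 - 588*(-53))/(y(-108, -108) + (-15739 + 15936)) = (-26947 - 588*(-53))/(2*(-108)/(176 - 108) + (-15739 + 15936)) = (-26947 + 31164)/(2*(-108)/68 + 197) = 4217/(2*(-108)*(1/68) + 197) = 4217/(-54/17 + 197) = 4217/(3295/17) = 4217*(17/3295) = 71689/3295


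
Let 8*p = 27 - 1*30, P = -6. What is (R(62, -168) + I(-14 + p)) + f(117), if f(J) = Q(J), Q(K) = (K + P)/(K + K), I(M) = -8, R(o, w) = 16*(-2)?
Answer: -3083/78 ≈ -39.526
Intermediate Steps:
R(o, w) = -32
p = -3/8 (p = (27 - 1*30)/8 = (27 - 30)/8 = (⅛)*(-3) = -3/8 ≈ -0.37500)
Q(K) = (-6 + K)/(2*K) (Q(K) = (K - 6)/(K + K) = (-6 + K)/((2*K)) = (-6 + K)*(1/(2*K)) = (-6 + K)/(2*K))
f(J) = (-6 + J)/(2*J)
(R(62, -168) + I(-14 + p)) + f(117) = (-32 - 8) + (½)*(-6 + 117)/117 = -40 + (½)*(1/117)*111 = -40 + 37/78 = -3083/78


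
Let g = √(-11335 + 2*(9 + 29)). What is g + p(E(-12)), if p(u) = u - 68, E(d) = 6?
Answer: -62 + 9*I*√139 ≈ -62.0 + 106.11*I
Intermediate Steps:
p(u) = -68 + u
g = 9*I*√139 (g = √(-11335 + 2*38) = √(-11335 + 76) = √(-11259) = 9*I*√139 ≈ 106.11*I)
g + p(E(-12)) = 9*I*√139 + (-68 + 6) = 9*I*√139 - 62 = -62 + 9*I*√139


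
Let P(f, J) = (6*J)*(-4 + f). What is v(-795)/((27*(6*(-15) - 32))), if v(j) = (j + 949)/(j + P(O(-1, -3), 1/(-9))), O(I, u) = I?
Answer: 77/1303875 ≈ 5.9055e-5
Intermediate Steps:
P(f, J) = 6*J*(-4 + f)
v(j) = (949 + j)/(10/3 + j) (v(j) = (j + 949)/(j + 6*(-4 - 1)/(-9)) = (949 + j)/(j + 6*(-1/9)*(-5)) = (949 + j)/(j + 10/3) = (949 + j)/(10/3 + j))
v(-795)/((27*(6*(-15) - 32))) = (3*(949 - 795)/(10 + 3*(-795)))/((27*(6*(-15) - 32))) = (3*154/(10 - 2385))/((27*(-90 - 32))) = (3*154/(-2375))/((27*(-122))) = (3*(-1/2375)*154)/(-3294) = -462/2375*(-1/3294) = 77/1303875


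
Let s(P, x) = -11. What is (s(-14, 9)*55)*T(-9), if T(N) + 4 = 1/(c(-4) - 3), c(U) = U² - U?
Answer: 40535/17 ≈ 2384.4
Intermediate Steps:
T(N) = -67/17 (T(N) = -4 + 1/(-4*(-1 - 4) - 3) = -4 + 1/(-4*(-5) - 3) = -4 + 1/(20 - 3) = -4 + 1/17 = -67/17)
(s(-14, 9)*55)*T(-9) = -11*55*(-67/17) = -605*(-67/17) = 40535/17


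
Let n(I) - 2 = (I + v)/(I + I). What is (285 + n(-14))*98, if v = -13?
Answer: 56441/2 ≈ 28221.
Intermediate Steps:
n(I) = 2 + (-13 + I)/(2*I) (n(I) = 2 + (I - 13)/(I + I) = 2 + (-13 + I)/((2*I)) = 2 + (-13 + I)*(1/(2*I)) = 2 + (-13 + I)/(2*I))
(285 + n(-14))*98 = (285 + (½)*(-13 + 5*(-14))/(-14))*98 = (285 + (½)*(-1/14)*(-13 - 70))*98 = (285 + (½)*(-1/14)*(-83))*98 = (285 + 83/28)*98 = (8063/28)*98 = 56441/2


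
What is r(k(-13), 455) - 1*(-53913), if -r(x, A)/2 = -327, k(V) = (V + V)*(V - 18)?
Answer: 54567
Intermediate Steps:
k(V) = 2*V*(-18 + V) (k(V) = (2*V)*(-18 + V) = 2*V*(-18 + V))
r(x, A) = 654 (r(x, A) = -2*(-327) = 654)
r(k(-13), 455) - 1*(-53913) = 654 - 1*(-53913) = 654 + 53913 = 54567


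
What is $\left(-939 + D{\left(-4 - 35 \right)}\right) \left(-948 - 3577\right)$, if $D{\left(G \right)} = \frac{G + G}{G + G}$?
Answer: $4244450$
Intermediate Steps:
$D{\left(G \right)} = 1$ ($D{\left(G \right)} = \frac{2 G}{2 G} = 2 G \frac{1}{2 G} = 1$)
$\left(-939 + D{\left(-4 - 35 \right)}\right) \left(-948 - 3577\right) = \left(-939 + 1\right) \left(-948 - 3577\right) = \left(-938\right) \left(-4525\right) = 4244450$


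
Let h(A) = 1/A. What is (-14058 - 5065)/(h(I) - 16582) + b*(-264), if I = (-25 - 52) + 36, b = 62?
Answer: -11127213541/679863 ≈ -16367.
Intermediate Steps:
I = -41 (I = -77 + 36 = -41)
(-14058 - 5065)/(h(I) - 16582) + b*(-264) = (-14058 - 5065)/(1/(-41) - 16582) + 62*(-264) = -19123/(-1/41 - 16582) - 16368 = -19123/(-679863/41) - 16368 = -19123*(-41/679863) - 16368 = 784043/679863 - 16368 = -11127213541/679863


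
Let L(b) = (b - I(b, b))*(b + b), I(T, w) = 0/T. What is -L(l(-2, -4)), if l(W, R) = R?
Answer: -32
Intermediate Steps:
I(T, w) = 0
L(b) = 2*b² (L(b) = (b - 1*0)*(b + b) = (b + 0)*(2*b) = b*(2*b) = 2*b²)
-L(l(-2, -4)) = -2*(-4)² = -2*16 = -1*32 = -32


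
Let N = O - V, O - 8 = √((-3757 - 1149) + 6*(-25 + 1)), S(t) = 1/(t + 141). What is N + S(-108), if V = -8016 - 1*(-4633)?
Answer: 111904/33 + 5*I*√202 ≈ 3391.0 + 71.063*I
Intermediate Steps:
S(t) = 1/(141 + t)
V = -3383 (V = -8016 + 4633 = -3383)
O = 8 + 5*I*√202 (O = 8 + √((-3757 - 1149) + 6*(-25 + 1)) = 8 + √(-4906 + 6*(-24)) = 8 + √(-4906 - 144) = 8 + √(-5050) = 8 + 5*I*√202 ≈ 8.0 + 71.063*I)
N = 3391 + 5*I*√202 (N = (8 + 5*I*√202) - 1*(-3383) = (8 + 5*I*√202) + 3383 = 3391 + 5*I*√202 ≈ 3391.0 + 71.063*I)
N + S(-108) = (3391 + 5*I*√202) + 1/(141 - 108) = (3391 + 5*I*√202) + 1/33 = 111904/33 + 5*I*√202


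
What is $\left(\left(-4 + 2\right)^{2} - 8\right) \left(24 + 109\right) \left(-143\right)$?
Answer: $76076$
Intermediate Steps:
$\left(\left(-4 + 2\right)^{2} - 8\right) \left(24 + 109\right) \left(-143\right) = \left(\left(-2\right)^{2} - 8\right) 133 \left(-143\right) = \left(4 - 8\right) 133 \left(-143\right) = \left(-4\right) 133 \left(-143\right) = \left(-532\right) \left(-143\right) = 76076$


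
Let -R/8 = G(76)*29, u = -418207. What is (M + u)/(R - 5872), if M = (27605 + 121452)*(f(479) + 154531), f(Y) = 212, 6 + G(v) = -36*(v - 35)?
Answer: 2883138643/42244 ≈ 68250.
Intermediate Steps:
G(v) = 1254 - 36*v (G(v) = -6 - 36*(v - 35) = -6 - 36*(-35 + v) = -6 + (1260 - 36*v) = 1254 - 36*v)
R = 343824 (R = -8*(1254 - 36*76)*29 = -8*(1254 - 2736)*29 = -(-11856)*29 = -8*(-42978) = 343824)
M = 23065527351 (M = (27605 + 121452)*(212 + 154531) = 149057*154743 = 23065527351)
(M + u)/(R - 5872) = (23065527351 - 418207)/(343824 - 5872) = 23065109144/337952 = 23065109144*(1/337952) = 2883138643/42244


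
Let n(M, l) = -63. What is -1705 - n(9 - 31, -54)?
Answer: -1642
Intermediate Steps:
-1705 - n(9 - 31, -54) = -1705 - 1*(-63) = -1705 + 63 = -1642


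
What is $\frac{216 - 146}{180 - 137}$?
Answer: $\frac{70}{43} \approx 1.6279$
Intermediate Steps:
$\frac{216 - 146}{180 - 137} = \frac{70}{43}$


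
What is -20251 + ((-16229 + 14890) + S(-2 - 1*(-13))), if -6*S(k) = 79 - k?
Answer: -64804/3 ≈ -21601.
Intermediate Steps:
S(k) = -79/6 + k/6 (S(k) = -(79 - k)/6 = -79/6 + k/6)
-20251 + ((-16229 + 14890) + S(-2 - 1*(-13))) = -20251 + ((-16229 + 14890) + (-79/6 + (-2 - 1*(-13))/6)) = -20251 + (-1339 + (-79/6 + (-2 + 13)/6)) = -20251 + (-1339 + (-79/6 + (⅙)*11)) = -20251 + (-1339 + (-79/6 + 11/6)) = -20251 + (-1339 - 34/3) = -20251 - 4051/3 = -64804/3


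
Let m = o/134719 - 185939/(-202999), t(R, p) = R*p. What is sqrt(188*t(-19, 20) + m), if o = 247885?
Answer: 2*I*sqrt(13357039128728403943066726)/27347822281 ≈ 267.28*I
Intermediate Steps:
m = 75369923256/27347822281 (m = 247885/134719 - 185939/(-202999) = 247885*(1/134719) - 185939*(-1/202999) = 247885/134719 + 185939/202999 = 75369923256/27347822281 ≈ 2.7560)
sqrt(188*t(-19, 20) + m) = sqrt(188*(-19*20) + 75369923256/27347822281) = sqrt(188*(-380) + 75369923256/27347822281) = sqrt(-71440 + 75369923256/27347822281) = sqrt(-1953653053831384/27347822281) = 2*I*sqrt(13357039128728403943066726)/27347822281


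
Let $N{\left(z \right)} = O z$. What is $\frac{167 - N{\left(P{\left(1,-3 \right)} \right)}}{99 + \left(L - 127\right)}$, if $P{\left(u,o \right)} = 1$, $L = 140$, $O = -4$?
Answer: $\frac{171}{112} \approx 1.5268$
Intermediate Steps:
$N{\left(z \right)} = - 4 z$
$\frac{167 - N{\left(P{\left(1,-3 \right)} \right)}}{99 + \left(L - 127\right)} = \frac{167 - \left(-4\right) 1}{99 + \left(140 - 127\right)} = \frac{167 - -4}{99 + \left(140 - 127\right)} = \frac{167 + 4}{99 + 13} = \frac{1}{112} \cdot 171 = \frac{171}{112}$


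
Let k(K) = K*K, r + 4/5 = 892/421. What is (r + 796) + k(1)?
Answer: 1680461/2105 ≈ 798.32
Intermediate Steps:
r = 2776/2105 (r = -⅘ + 892/421 = 2776/2105 ≈ 1.3188)
k(K) = K²
(r + 796) + k(1) = (2776/2105 + 796) + 1² = 1678356/2105 + 1 = 1680461/2105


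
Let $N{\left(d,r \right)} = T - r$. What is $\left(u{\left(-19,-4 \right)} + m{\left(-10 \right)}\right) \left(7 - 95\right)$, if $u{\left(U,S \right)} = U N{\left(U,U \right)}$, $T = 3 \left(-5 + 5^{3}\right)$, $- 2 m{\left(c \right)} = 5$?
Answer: $633908$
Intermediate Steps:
$m{\left(c \right)} = - \frac{5}{2}$ ($m{\left(c \right)} = \left(- \frac{1}{2}\right) 5 = - \frac{5}{2}$)
$T = 360$ ($T = 3 \left(-5 + 125\right) = 3 \cdot 120 = 360$)
$N{\left(d,r \right)} = 360 - r$
$u{\left(U,S \right)} = U \left(360 - U\right)$
$\left(u{\left(-19,-4 \right)} + m{\left(-10 \right)}\right) \left(7 - 95\right) = \left(- 19 \left(360 - -19\right) - \frac{5}{2}\right) \left(7 - 95\right) = \left(- 19 \left(360 + 19\right) - \frac{5}{2}\right) \left(-88\right) = \left(\left(-19\right) 379 - \frac{5}{2}\right) \left(-88\right) = \left(-7201 - \frac{5}{2}\right) \left(-88\right) = \left(- \frac{14407}{2}\right) \left(-88\right) = 633908$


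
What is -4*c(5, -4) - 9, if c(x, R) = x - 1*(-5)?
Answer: -49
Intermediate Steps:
c(x, R) = 5 + x (c(x, R) = x + 5 = 5 + x)
-4*c(5, -4) - 9 = -4*(5 + 5) - 9 = -4*10 - 9 = -40 - 9 = -49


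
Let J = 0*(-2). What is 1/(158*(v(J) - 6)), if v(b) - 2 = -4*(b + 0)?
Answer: -1/632 ≈ -0.0015823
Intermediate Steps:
J = 0
v(b) = 2 - 4*b (v(b) = 2 - 4*(b + 0) = 2 - 4*b)
1/(158*(v(J) - 6)) = 1/(158*((2 - 4*0) - 6)) = 1/(158*((2 + 0) - 6)) = 1/(158*(2 - 6)) = 1/(158*(-4)) = 1/(-632) = -1/632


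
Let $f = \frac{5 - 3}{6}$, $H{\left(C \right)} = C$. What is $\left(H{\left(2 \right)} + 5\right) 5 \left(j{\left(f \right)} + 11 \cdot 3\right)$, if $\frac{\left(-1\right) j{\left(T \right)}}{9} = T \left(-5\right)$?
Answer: $1680$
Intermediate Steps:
$f = \frac{1}{3}$ ($f = \left(5 - 3\right) \frac{1}{6} = 2 \cdot \frac{1}{6} = \frac{1}{3} \approx 0.33333$)
$j{\left(T \right)} = 45 T$ ($j{\left(T \right)} = - 9 T \left(-5\right) = - 9 \left(- 5 T\right) = 45 T$)
$\left(H{\left(2 \right)} + 5\right) 5 \left(j{\left(f \right)} + 11 \cdot 3\right) = \left(2 + 5\right) 5 \left(45 \cdot \frac{1}{3} + 11 \cdot 3\right) = 7 \cdot 5 \left(15 + 33\right) = 35 \cdot 48 = 1680$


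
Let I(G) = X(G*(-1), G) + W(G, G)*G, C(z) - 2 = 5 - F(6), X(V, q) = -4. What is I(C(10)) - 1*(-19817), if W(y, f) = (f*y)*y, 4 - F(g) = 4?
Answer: 22214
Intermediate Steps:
F(g) = 0 (F(g) = 4 - 1*4 = 4 - 4 = 0)
C(z) = 7 (C(z) = 2 + (5 - 1*0) = 2 + (5 + 0) = 2 + 5 = 7)
W(y, f) = f*y²
I(G) = -4 + G⁴ (I(G) = -4 + (G*G²)*G = -4 + G³*G = -4 + G⁴)
I(C(10)) - 1*(-19817) = (-4 + 7⁴) - 1*(-19817) = (-4 + 2401) + 19817 = 2397 + 19817 = 22214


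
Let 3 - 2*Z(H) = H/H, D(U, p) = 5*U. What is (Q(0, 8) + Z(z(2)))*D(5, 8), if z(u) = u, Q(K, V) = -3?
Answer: -50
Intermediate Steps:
Z(H) = 1 (Z(H) = 3/2 - H/(2*H) = 3/2 - ½*1 = 3/2 - ½ = 1)
(Q(0, 8) + Z(z(2)))*D(5, 8) = (-3 + 1)*(5*5) = -2*25 = -50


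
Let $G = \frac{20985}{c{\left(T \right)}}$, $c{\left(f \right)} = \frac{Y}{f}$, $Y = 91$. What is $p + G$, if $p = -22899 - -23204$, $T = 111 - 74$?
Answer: $\frac{804200}{91} \approx 8837.4$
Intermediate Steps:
$T = 37$ ($T = 111 - 74 = 37$)
$c{\left(f \right)} = \frac{91}{f}$
$p = 305$ ($p = -22899 + 23204 = 305$)
$G = \frac{776445}{91}$ ($G = \frac{20985}{91 \cdot \frac{1}{37}} = \frac{20985}{\frac{91}{37}} = 20985 \cdot \frac{37}{91} = \frac{776445}{91} \approx 8532.4$)
$p + G = 305 + \frac{776445}{91} = \frac{804200}{91}$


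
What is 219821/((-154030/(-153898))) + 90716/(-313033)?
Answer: 5294948127086517/24108236495 ≈ 2.1963e+5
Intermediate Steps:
219821/((-154030/(-153898))) + 90716/(-313033) = 219821/((-154030*(-1/153898))) + 90716*(-1/313033) = 219821/(77015/76949) - 90716/313033 = 219821*(76949/77015) - 90716/313033 = 16915006129/77015 - 90716/313033 = 5294948127086517/24108236495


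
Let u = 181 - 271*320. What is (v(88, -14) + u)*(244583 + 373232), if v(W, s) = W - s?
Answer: -53402075155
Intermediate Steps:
u = -86539 (u = 181 - 86720 = -86539)
(v(88, -14) + u)*(244583 + 373232) = ((88 - 1*(-14)) - 86539)*(244583 + 373232) = ((88 + 14) - 86539)*617815 = (102 - 86539)*617815 = -86437*617815 = -53402075155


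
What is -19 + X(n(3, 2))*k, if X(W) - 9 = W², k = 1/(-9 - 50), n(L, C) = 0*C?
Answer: -1130/59 ≈ -19.153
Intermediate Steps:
n(L, C) = 0
k = -1/59 (k = 1/(-59) = -1/59 ≈ -0.016949)
X(W) = 9 + W²
-19 + X(n(3, 2))*k = -19 + (9 + 0²)*(-1/59) = -19 + (9 + 0)*(-1/59) = -19 + 9*(-1/59) = -19 - 9/59 = -1130/59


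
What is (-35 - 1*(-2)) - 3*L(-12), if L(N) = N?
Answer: 3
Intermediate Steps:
(-35 - 1*(-2)) - 3*L(-12) = (-35 - 1*(-2)) - 3*(-12) = (-35 + 2) + 36 = -33 + 36 = 3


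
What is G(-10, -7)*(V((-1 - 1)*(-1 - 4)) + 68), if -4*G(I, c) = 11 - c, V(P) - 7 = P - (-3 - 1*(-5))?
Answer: -747/2 ≈ -373.50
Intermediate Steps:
V(P) = 5 + P (V(P) = 7 + (P - (-3 - 1*(-5))) = 7 + (P - (-3 + 5)) = 7 + (P - 1*2) = 7 + (P - 2) = 7 + (-2 + P) = 5 + P)
G(I, c) = -11/4 + c/4 (G(I, c) = -(11 - c)/4 = -11/4 + c/4)
G(-10, -7)*(V((-1 - 1)*(-1 - 4)) + 68) = (-11/4 + (¼)*(-7))*((5 + (-1 - 1)*(-1 - 4)) + 68) = (-11/4 - 7/4)*((5 - 2*(-5)) + 68) = -9*((5 + 10) + 68)/2 = -9*(15 + 68)/2 = -9/2*83 = -747/2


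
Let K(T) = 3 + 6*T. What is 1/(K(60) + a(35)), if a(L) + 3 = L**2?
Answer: 1/1585 ≈ 0.00063092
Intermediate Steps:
a(L) = -3 + L**2
1/(K(60) + a(35)) = 1/((3 + 6*60) + (-3 + 35**2)) = 1/((3 + 360) + (-3 + 1225)) = 1/(363 + 1222) = 1/1585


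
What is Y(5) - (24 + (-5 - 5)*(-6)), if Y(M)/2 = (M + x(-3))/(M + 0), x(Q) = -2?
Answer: -414/5 ≈ -82.800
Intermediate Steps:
Y(M) = 2*(-2 + M)/M (Y(M) = 2*((M - 2)/(M + 0)) = 2*((-2 + M)/M) = 2*(-2 + M)/M)
Y(5) - (24 + (-5 - 5)*(-6)) = (2 - 4/5) - (24 + (-5 - 5)*(-6)) = (2 - 4*1/5) - (24 - 10*(-6)) = (2 - 4/5) - (24 + 60) = 6/5 - 1*84 = 6/5 - 84 = -414/5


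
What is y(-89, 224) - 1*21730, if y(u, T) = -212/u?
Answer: -1933758/89 ≈ -21728.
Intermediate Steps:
y(-89, 224) - 1*21730 = -212/(-89) - 1*21730 = -212*(-1/89) - 21730 = 212/89 - 21730 = -1933758/89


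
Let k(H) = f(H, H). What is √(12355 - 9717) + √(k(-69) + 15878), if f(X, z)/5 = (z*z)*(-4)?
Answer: √2638 + I*√79342 ≈ 51.361 + 281.68*I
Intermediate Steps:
f(X, z) = -20*z² (f(X, z) = 5*((z*z)*(-4)) = 5*(z²*(-4)) = 5*(-4*z²) = -20*z²)
k(H) = -20*H²
√(12355 - 9717) + √(k(-69) + 15878) = √(12355 - 9717) + √(-20*(-69)² + 15878) = √2638 + √(-20*4761 + 15878) = √2638 + √(-95220 + 15878) = √2638 + √(-79342) = √2638 + I*√79342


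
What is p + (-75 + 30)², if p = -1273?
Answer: 752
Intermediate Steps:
p + (-75 + 30)² = -1273 + (-75 + 30)² = -1273 + (-45)² = -1273 + 2025 = 752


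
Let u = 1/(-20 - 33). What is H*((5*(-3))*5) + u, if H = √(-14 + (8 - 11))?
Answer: -1/53 - 75*I*√17 ≈ -0.018868 - 309.23*I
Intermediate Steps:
H = I*√17 (H = √(-14 - 3) = √(-17) = I*√17 ≈ 4.1231*I)
u = -1/53 (u = 1/(-53) = -1/53 ≈ -0.018868)
H*((5*(-3))*5) + u = (I*√17)*((5*(-3))*5) - 1/53 = (I*√17)*(-15*5) - 1/53 = (I*√17)*(-75) - 1/53 = -75*I*√17 - 1/53 = -1/53 - 75*I*√17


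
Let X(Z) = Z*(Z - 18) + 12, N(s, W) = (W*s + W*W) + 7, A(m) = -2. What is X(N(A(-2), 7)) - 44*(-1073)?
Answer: 48232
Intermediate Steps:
N(s, W) = 7 + W**2 + W*s (N(s, W) = (W*s + W**2) + 7 = (W**2 + W*s) + 7 = 7 + W**2 + W*s)
X(Z) = 12 + Z*(-18 + Z) (X(Z) = Z*(-18 + Z) + 12 = 12 + Z*(-18 + Z))
X(N(A(-2), 7)) - 44*(-1073) = (12 + (7 + 7**2 + 7*(-2))**2 - 18*(7 + 7**2 + 7*(-2))) - 44*(-1073) = (12 + (7 + 49 - 14)**2 - 18*(7 + 49 - 14)) + 47212 = (12 + 42**2 - 18*42) + 47212 = (12 + 1764 - 756) + 47212 = 1020 + 47212 = 48232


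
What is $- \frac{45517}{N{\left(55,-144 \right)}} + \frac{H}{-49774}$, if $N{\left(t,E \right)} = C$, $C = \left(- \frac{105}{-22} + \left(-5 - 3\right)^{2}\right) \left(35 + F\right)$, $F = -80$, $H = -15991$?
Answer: $\frac{50931136711}{3388862790} \approx 15.029$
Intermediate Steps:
$C = - \frac{68085}{22}$ ($C = \left(- \frac{105}{-22} + \left(-5 - 3\right)^{2}\right) \left(35 - 80\right) = \left(\left(-105\right) \left(- \frac{1}{22}\right) + \left(-8\right)^{2}\right) \left(-45\right) = \left(\frac{105}{22} + 64\right) \left(-45\right) = \frac{1513}{22} \left(-45\right) = - \frac{68085}{22} \approx -3094.8$)
$N{\left(t,E \right)} = - \frac{68085}{22}$
$- \frac{45517}{N{\left(55,-144 \right)}} + \frac{H}{-49774} = - \frac{45517}{- \frac{68085}{22}} - \frac{15991}{-49774} = \left(-45517\right) \left(- \frac{22}{68085}\right) - - \frac{15991}{49774} = \frac{1001374}{68085} + \frac{15991}{49774} = \frac{50931136711}{3388862790}$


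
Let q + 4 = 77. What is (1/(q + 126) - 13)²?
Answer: 6687396/39601 ≈ 168.87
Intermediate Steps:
q = 73 (q = -4 + 77 = 73)
(1/(q + 126) - 13)² = (1/(73 + 126) - 13)² = (1/199 - 13)² = (-2586/199)² = 6687396/39601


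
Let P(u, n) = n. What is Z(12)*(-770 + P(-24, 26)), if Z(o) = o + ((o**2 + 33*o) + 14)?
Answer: -421104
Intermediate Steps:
Z(o) = 14 + o**2 + 34*o (Z(o) = o + (14 + o**2 + 33*o) = 14 + o**2 + 34*o)
Z(12)*(-770 + P(-24, 26)) = (14 + 12**2 + 34*12)*(-770 + 26) = (14 + 144 + 408)*(-744) = 566*(-744) = -421104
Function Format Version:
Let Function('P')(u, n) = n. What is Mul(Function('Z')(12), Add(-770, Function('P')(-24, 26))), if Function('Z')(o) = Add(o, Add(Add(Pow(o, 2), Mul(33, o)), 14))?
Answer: -421104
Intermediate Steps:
Function('Z')(o) = Add(14, Pow(o, 2), Mul(34, o)) (Function('Z')(o) = Add(o, Add(14, Pow(o, 2), Mul(33, o))) = Add(14, Pow(o, 2), Mul(34, o)))
Mul(Function('Z')(12), Add(-770, Function('P')(-24, 26))) = Mul(Add(14, Pow(12, 2), Mul(34, 12)), Add(-770, 26)) = Mul(Add(14, 144, 408), -744) = Mul(566, -744) = -421104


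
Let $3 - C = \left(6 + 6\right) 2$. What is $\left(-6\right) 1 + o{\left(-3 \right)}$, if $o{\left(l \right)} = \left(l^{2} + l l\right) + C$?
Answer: $-9$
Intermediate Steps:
$C = -21$ ($C = 3 - \left(6 + 6\right) 2 = 3 - 12 \cdot 2 = 3 - 24 = -21$)
$o{\left(l \right)} = -21 + 2 l^{2}$ ($o{\left(l \right)} = \left(l^{2} + l l\right) - 21 = \left(l^{2} + l^{2}\right) - 21 = 2 l^{2} - 21 = -21 + 2 l^{2}$)
$\left(-6\right) 1 + o{\left(-3 \right)} = \left(-6\right) 1 - \left(21 - 2 \left(-3\right)^{2}\right) = -6 + \left(-21 + 2 \cdot 9\right) = -6 + \left(-21 + 18\right) = -6 - 3 = -9$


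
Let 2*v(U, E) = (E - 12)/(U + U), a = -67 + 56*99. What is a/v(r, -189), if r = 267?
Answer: -1949812/67 ≈ -29102.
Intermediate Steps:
a = 5477 (a = -67 + 5544 = 5477)
v(U, E) = (-12 + E)/(4*U) (v(U, E) = ((E - 12)/(U + U))/2 = ((-12 + E)/((2*U)))/2 = ((-12 + E)*(1/(2*U)))/2 = ((-12 + E)/(2*U))/2 = (-12 + E)/(4*U))
a/v(r, -189) = 5477/(((¼)*(-12 - 189)/267)) = 5477/(((¼)*(1/267)*(-201))) = 5477/(-67/356) = 5477*(-356/67) = -1949812/67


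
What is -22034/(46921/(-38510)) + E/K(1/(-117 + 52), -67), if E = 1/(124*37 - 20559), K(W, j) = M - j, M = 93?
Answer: 2168297934215479/119900046560 ≈ 18084.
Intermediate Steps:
K(W, j) = 93 - j
E = -1/15971 (E = 1/(4588 - 20559) = 1/(-15971) = -1/15971 ≈ -6.2614e-5)
-22034/(46921/(-38510)) + E/K(1/(-117 + 52), -67) = -22034/(46921/(-38510)) - 1/(15971*(93 - 1*(-67))) = -22034/(46921*(-1/38510)) - 1/(15971*(93 + 67)) = -22034/(-46921/38510) - 1/15971/160 = -22034*(-38510/46921) - 1/15971*1/160 = 848529340/46921 - 1/2555360 = 2168297934215479/119900046560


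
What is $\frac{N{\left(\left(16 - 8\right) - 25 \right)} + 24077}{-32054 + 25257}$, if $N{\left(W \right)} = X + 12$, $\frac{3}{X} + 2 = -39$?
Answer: $- \frac{987646}{278677} \approx -3.5441$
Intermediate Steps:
$X = - \frac{3}{41}$ ($X = \frac{3}{-2 - 39} = \frac{3}{-41} = 3 \left(- \frac{1}{41}\right) = - \frac{3}{41} \approx -0.073171$)
$N{\left(W \right)} = \frac{489}{41}$ ($N{\left(W \right)} = - \frac{3}{41} + 12 = \frac{489}{41}$)
$\frac{N{\left(\left(16 - 8\right) - 25 \right)} + 24077}{-32054 + 25257} = \frac{\frac{489}{41} + 24077}{-32054 + 25257} = \frac{987646}{41 \left(-6797\right)} = \frac{987646}{41} \left(- \frac{1}{6797}\right) = - \frac{987646}{278677}$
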